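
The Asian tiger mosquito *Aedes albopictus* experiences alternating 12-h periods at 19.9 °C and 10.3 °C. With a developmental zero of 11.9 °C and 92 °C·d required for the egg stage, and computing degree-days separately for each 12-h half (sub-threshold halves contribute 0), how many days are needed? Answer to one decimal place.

Day half: max(0, 19.9 − 11.9) × 0.5 = 8.0 × 0.5 = 4.00 DD.
Night half: max(0, 10.3 − 11.9) × 0.5 = 0.0 × 0.5 = 0.00 DD.
Per 24 h: 4.00 DD/day.
Duration = 92 / 4.00 = 23.000 ≈ 23.0 days.

23.0 days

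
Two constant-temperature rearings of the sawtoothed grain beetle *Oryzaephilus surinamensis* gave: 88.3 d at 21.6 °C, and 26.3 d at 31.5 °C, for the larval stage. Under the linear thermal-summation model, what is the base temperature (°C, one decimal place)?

17.4 °C

Equal thermal constants: D₁(T₁ − T_b) = D₂(T₂ − T_b).
88.3·(21.6 − T_b) = 26.3·(31.5 − T_b)
T_b = (88.3·21.6 − 26.3·31.5) / (88.3 − 26.3) = 1078.83 / 62.0 = 17.400 °C ≈ 17.4 °C.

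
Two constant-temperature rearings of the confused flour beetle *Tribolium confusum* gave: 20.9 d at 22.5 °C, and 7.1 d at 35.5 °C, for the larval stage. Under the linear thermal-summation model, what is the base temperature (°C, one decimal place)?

Under the model K = D·(T − T_b), so D₁·(T₁ − T_b) = D₂·(T₂ − T_b).
20.9·(22.5 − T_b) = 7.1·(35.5 − T_b)
T_b = (20.9·22.5 − 7.1·35.5) / (20.9 − 7.1) = 218.20 / 13.8 = 15.812 °C ≈ 15.8 °C.

15.8 °C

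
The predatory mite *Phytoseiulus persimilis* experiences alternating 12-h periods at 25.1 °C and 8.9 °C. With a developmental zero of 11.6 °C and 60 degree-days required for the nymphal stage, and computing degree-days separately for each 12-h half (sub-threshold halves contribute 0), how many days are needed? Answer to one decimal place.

8.9 days

Day half: max(0, 25.1 − 11.6) × 0.5 = 13.5 × 0.5 = 6.75 DD.
Night half: max(0, 8.9 − 11.6) × 0.5 = 0.0 × 0.5 = 0.00 DD.
Per 24 h: 6.75 DD/day.
Duration = 60 / 6.75 = 8.889 ≈ 8.9 days.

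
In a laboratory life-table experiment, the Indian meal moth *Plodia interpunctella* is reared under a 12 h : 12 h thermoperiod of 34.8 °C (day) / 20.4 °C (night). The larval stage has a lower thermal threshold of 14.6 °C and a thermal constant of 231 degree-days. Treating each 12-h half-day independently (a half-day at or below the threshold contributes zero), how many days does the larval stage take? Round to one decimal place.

Day half: max(0, 34.8 − 14.6) × 0.5 = 20.2 × 0.5 = 10.10 DD.
Night half: max(0, 20.4 − 14.6) × 0.5 = 5.8 × 0.5 = 2.90 DD.
Per 24 h: 13.00 DD/day.
Duration = 231 / 13.00 = 17.769 ≈ 17.8 days.

17.8 days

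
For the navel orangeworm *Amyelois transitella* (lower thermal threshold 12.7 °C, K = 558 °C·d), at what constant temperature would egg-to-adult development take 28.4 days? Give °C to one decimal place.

Required daily accumulation = 558 / 28.4 = 19.648 DD/day.
T = T_base + 19.648 = 12.7 + 19.648 = 32.348 ≈ 32.3 °C.

32.3 °C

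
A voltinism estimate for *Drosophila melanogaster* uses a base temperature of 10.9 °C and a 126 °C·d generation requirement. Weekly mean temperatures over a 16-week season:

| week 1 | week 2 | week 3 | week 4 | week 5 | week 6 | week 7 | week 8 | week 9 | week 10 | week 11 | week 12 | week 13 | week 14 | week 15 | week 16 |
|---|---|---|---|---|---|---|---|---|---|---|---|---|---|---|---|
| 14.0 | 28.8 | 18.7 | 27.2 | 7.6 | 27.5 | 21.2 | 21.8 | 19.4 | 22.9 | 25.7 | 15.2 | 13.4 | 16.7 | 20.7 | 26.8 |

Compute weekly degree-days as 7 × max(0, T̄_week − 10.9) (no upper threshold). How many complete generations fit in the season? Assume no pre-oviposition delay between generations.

8 generations

Weekly DD (7 × max(0, T̄ − 10.9)): 21.7, 125.3, 54.6, 114.1, 0.0, 116.2, 72.1, 76.3, 59.5, 84.0, 103.6, 30.1, 17.5, 40.6, 68.6, 111.3.
Season total = 1095.5 DD.
Complete generations = ⌊1095.5 / 126⌋ = 8.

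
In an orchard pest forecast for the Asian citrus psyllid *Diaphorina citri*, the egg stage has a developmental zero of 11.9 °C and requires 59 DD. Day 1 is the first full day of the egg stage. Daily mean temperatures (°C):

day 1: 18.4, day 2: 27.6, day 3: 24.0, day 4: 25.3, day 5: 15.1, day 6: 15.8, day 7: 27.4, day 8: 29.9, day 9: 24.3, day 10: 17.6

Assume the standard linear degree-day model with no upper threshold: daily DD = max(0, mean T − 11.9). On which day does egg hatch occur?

day 7

Daily DD above 11.9 °C: 6.5, 15.7, 12.1, 13.4, 3.2, 3.9, 15.5, 18.0, 12.4, 5.7.
Cumulative: 6.5, 22.2, 34.3, 47.7, 50.9, 54.8, 70.3, 88.3, 100.7, 106.4.
The total first reaches 59 DD on day 7.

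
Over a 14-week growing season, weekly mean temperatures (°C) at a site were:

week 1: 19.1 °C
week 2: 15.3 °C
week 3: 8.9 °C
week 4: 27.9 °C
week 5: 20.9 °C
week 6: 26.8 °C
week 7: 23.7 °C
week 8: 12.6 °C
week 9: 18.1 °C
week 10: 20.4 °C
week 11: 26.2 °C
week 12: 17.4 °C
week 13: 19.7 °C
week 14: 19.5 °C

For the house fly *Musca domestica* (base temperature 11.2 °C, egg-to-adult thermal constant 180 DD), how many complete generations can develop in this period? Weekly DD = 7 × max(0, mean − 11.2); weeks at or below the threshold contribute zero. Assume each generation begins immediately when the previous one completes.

4 generations

Weekly DD (7 × max(0, T̄ − 11.2)): 55.3, 28.7, 0.0, 116.9, 67.9, 109.2, 87.5, 9.8, 48.3, 64.4, 105.0, 43.4, 59.5, 58.1.
Season total = 854.0 DD.
Complete generations = ⌊854.0 / 180⌋ = 4.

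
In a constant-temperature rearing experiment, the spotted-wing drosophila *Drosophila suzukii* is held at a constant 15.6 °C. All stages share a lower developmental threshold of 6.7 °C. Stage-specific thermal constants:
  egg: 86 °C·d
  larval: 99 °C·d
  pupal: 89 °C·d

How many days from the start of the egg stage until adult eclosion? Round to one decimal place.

30.8 days

Daily accumulation at 15.6 °C = 15.6 − 6.7 = 8.9 DD/day.
Total K = 86 + 99 + 89 = 274 DD.
Total duration = 274 / 8.9 = 30.787 ≈ 30.8 days.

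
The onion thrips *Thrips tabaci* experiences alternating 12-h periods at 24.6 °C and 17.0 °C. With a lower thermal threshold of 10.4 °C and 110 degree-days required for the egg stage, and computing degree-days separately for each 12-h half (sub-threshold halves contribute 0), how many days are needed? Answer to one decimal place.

10.6 days

Day half: max(0, 24.6 − 10.4) × 0.5 = 14.2 × 0.5 = 7.10 DD.
Night half: max(0, 17.0 − 10.4) × 0.5 = 6.6 × 0.5 = 3.30 DD.
Per 24 h: 10.40 DD/day.
Duration = 110 / 10.40 = 10.577 ≈ 10.6 days.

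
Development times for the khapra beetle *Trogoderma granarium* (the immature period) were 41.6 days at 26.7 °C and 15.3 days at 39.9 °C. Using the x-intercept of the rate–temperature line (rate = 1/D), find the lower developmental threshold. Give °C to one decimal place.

19.0 °C

Linear rate model ⇒ the product D·(T − T_b) is constant across temperatures.
41.6·(26.7 − T_b) = 15.3·(39.9 − T_b)
T_b = (41.6·26.7 − 15.3·39.9) / (41.6 − 15.3) = 500.25 / 26.3 = 19.021 °C ≈ 19.0 °C.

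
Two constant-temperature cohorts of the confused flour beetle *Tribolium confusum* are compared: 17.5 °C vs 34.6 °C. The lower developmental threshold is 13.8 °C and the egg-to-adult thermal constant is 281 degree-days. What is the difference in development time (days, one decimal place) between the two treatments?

62.4 days

At 17.5 °C: 281 / (17.5 − 13.8) = 281 / 3.7 = 75.946 d.
At 34.6 °C: 281 / (34.6 − 13.8) = 281 / 20.8 = 13.510 d.
Difference = |75.946 − 13.510| = 62.436 ≈ 62.4 days.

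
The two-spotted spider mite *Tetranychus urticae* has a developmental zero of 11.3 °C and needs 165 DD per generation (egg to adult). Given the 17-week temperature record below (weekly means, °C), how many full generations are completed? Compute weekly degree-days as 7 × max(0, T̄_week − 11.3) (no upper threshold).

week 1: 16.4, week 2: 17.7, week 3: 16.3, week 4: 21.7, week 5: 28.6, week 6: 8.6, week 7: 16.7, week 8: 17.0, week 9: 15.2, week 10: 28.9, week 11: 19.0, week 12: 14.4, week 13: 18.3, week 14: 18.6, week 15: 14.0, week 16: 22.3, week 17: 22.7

5 generations

Weekly DD (7 × max(0, T̄ − 11.3)): 35.7, 44.8, 35.0, 72.8, 121.1, 0.0, 37.8, 39.9, 27.3, 123.2, 53.9, 21.7, 49.0, 51.1, 18.9, 77.0, 79.8.
Season total = 889.0 DD.
Complete generations = ⌊889.0 / 165⌋ = 5.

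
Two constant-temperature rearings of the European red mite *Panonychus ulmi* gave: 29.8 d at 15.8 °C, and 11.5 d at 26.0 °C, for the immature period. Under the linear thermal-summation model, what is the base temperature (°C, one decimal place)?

Linear rate model ⇒ the product D·(T − T_b) is constant across temperatures.
29.8·(15.8 − T_b) = 11.5·(26.0 − T_b)
T_b = (29.8·15.8 − 11.5·26.0) / (29.8 − 11.5) = 171.84 / 18.3 = 9.390 °C ≈ 9.4 °C.

9.4 °C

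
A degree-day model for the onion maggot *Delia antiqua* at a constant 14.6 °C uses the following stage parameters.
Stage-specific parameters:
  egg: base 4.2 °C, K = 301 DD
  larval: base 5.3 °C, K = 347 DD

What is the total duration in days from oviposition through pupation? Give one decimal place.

66.3 days

egg: 301 / (14.6 − 4.2) = 301 / 10.4 = 28.942 d.
larval: 347 / (14.6 − 5.3) = 347 / 9.3 = 37.312 d.
Sum = 66.254 ≈ 66.3 days.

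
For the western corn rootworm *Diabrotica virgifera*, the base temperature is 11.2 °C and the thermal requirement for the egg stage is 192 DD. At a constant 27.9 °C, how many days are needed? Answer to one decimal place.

11.5 days

Daily accumulation = 27.9 − 11.2 = 16.7 DD/day.
Duration = 192 / 16.7 = 11.497 ≈ 11.5 days.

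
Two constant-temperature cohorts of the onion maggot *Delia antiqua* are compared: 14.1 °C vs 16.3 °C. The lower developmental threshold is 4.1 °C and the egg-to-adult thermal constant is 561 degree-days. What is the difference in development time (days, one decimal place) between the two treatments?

10.1 days

At 14.1 °C: 561 / (14.1 − 4.1) = 561 / 10.0 = 56.100 d.
At 16.3 °C: 561 / (16.3 − 4.1) = 561 / 12.2 = 45.984 d.
Difference = |56.100 − 45.984| = 10.116 ≈ 10.1 days.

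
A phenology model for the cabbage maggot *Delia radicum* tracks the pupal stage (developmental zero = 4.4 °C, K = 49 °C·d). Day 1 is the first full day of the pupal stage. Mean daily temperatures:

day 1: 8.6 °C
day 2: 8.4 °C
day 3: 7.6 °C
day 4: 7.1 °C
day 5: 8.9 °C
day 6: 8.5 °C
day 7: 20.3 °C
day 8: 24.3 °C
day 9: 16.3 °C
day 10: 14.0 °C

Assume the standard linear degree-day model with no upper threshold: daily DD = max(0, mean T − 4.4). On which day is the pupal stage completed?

day 8

Daily DD above 4.4 °C: 4.2, 4.0, 3.2, 2.7, 4.5, 4.1, 15.9, 19.9, 11.9, 9.6.
Cumulative: 4.2, 8.2, 11.4, 14.1, 18.6, 22.7, 38.6, 58.5, 70.4, 80.0.
The total first reaches 49 DD on day 8.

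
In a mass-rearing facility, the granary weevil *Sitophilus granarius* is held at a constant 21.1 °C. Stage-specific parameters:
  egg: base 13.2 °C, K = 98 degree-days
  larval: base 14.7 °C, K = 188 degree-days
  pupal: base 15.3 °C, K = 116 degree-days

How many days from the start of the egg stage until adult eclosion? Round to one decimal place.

61.8 days

egg: 98 / (21.1 − 13.2) = 98 / 7.9 = 12.405 d.
larval: 188 / (21.1 − 14.7) = 188 / 6.4 = 29.375 d.
pupal: 116 / (21.1 − 15.3) = 116 / 5.8 = 20.000 d.
Sum = 61.780 ≈ 61.8 days.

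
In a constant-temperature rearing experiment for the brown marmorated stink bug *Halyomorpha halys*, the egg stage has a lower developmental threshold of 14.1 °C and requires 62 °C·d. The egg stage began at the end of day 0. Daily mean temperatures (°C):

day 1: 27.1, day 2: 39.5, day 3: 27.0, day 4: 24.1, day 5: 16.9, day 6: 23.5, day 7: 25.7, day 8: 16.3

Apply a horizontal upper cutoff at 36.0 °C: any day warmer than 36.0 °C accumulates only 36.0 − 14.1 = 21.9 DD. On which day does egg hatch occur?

Daily DD above 14.1 °C (capped at 21.9): 13.0, 21.9, 12.9, 10.0, 2.8, 9.4, 11.6, 2.2.
Cumulative: 13.0, 34.9, 47.8, 57.8, 60.6, 70.0, 81.6, 83.8.
The total first reaches 62 DD on day 6.

day 6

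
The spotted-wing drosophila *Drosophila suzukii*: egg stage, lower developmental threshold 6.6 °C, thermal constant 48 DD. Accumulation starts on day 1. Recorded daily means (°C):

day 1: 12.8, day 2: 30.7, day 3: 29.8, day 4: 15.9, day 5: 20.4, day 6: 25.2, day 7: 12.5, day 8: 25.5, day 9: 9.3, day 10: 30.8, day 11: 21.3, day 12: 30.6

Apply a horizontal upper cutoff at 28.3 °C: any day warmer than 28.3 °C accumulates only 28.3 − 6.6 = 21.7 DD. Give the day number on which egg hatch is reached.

day 3

Daily DD above 6.6 °C (capped at 21.7): 6.2, 21.7, 21.7, 9.3, 13.8, 18.6, 5.9, 18.9, 2.7, 21.7, 14.7, 21.7.
Cumulative: 6.2, 27.9, 49.6, 58.9, 72.7, 91.3, 97.2, 116.1, 118.8, 140.5, 155.2, 176.9.
The total first reaches 48 DD on day 3.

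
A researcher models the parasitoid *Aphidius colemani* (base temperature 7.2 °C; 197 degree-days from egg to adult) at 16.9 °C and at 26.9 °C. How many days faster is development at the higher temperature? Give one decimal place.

10.3 days

At 16.9 °C: 197 / (16.9 − 7.2) = 197 / 9.7 = 20.309 d.
At 26.9 °C: 197 / (26.9 − 7.2) = 197 / 19.7 = 10.000 d.
Difference = |20.309 − 10.000| = 10.309 ≈ 10.3 days.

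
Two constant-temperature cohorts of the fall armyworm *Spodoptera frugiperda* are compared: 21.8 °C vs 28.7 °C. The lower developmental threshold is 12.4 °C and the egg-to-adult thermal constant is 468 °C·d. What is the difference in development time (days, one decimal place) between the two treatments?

At 21.8 °C: 468 / (21.8 − 12.4) = 468 / 9.4 = 49.787 d.
At 28.7 °C: 468 / (28.7 − 12.4) = 468 / 16.3 = 28.712 d.
Difference = |49.787 − 28.712| = 21.076 ≈ 21.1 days.

21.1 days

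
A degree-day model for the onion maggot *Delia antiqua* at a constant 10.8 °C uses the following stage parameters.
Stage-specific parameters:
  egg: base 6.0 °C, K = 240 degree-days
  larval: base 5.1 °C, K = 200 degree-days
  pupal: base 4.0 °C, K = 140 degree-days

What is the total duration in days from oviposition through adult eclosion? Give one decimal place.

105.7 days

egg: 240 / (10.8 − 6.0) = 240 / 4.8 = 50.000 d.
larval: 200 / (10.8 − 5.1) = 200 / 5.7 = 35.088 d.
pupal: 140 / (10.8 − 4.0) = 140 / 6.8 = 20.588 d.
Sum = 105.676 ≈ 105.7 days.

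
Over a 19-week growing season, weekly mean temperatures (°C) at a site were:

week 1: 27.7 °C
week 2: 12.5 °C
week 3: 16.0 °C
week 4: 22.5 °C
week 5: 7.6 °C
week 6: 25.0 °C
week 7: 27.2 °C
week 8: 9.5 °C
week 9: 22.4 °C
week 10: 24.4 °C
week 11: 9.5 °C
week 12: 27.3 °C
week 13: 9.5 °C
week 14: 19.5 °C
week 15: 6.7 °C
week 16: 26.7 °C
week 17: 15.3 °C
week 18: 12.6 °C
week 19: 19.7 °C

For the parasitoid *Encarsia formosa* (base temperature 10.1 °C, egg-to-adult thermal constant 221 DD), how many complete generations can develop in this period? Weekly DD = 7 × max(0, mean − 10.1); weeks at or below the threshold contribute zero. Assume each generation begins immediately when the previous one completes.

Weekly DD (7 × max(0, T̄ − 10.1)): 123.2, 16.8, 41.3, 86.8, 0.0, 104.3, 119.7, 0.0, 86.1, 100.1, 0.0, 120.4, 0.0, 65.8, 0.0, 116.2, 36.4, 17.5, 67.2.
Season total = 1101.8 DD.
Complete generations = ⌊1101.8 / 221⌋ = 4.

4 generations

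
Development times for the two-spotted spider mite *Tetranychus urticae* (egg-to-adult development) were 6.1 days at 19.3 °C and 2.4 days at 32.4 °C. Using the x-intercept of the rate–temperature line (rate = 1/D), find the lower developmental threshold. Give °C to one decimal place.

Under the model K = D·(T − T_b), so D₁·(T₁ − T_b) = D₂·(T₂ − T_b).
6.1·(19.3 − T_b) = 2.4·(32.4 − T_b)
T_b = (6.1·19.3 − 2.4·32.4) / (6.1 − 2.4) = 39.97 / 3.7 = 10.803 °C ≈ 10.8 °C.

10.8 °C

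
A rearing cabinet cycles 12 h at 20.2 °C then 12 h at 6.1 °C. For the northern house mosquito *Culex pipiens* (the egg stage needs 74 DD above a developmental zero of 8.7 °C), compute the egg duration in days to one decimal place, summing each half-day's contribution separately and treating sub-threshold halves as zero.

Day half: max(0, 20.2 − 8.7) × 0.5 = 11.5 × 0.5 = 5.75 DD.
Night half: max(0, 6.1 − 8.7) × 0.5 = 0.0 × 0.5 = 0.00 DD.
Per 24 h: 5.75 DD/day.
Duration = 74 / 5.75 = 12.870 ≈ 12.9 days.

12.9 days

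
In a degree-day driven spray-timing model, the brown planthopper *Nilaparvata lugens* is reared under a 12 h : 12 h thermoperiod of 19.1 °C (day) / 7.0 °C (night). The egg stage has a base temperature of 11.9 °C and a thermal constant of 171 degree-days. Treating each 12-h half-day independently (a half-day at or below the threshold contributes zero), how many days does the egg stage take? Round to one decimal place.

Day half: max(0, 19.1 − 11.9) × 0.5 = 7.2 × 0.5 = 3.60 DD.
Night half: max(0, 7.0 − 11.9) × 0.5 = 0.0 × 0.5 = 0.00 DD.
Per 24 h: 3.60 DD/day.
Duration = 171 / 3.60 = 47.500 ≈ 47.5 days.

47.5 days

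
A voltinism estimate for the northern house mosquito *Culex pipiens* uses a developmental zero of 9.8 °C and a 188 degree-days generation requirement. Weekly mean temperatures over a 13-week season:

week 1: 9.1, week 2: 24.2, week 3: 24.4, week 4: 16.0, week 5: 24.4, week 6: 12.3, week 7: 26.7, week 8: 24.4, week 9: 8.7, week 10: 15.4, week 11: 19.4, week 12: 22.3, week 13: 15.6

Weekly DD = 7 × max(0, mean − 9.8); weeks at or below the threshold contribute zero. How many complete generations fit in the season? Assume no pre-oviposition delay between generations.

Weekly DD (7 × max(0, T̄ − 9.8)): 0.0, 100.8, 102.2, 43.4, 102.2, 17.5, 118.3, 102.2, 0.0, 39.2, 67.2, 87.5, 40.6.
Season total = 821.1 DD.
Complete generations = ⌊821.1 / 188⌋ = 4.

4 generations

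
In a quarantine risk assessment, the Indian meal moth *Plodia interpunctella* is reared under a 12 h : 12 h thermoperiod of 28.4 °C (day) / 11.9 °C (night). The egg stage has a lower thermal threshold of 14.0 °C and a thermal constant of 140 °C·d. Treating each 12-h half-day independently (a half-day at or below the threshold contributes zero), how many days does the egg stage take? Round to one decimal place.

Day half: max(0, 28.4 − 14.0) × 0.5 = 14.4 × 0.5 = 7.20 DD.
Night half: max(0, 11.9 − 14.0) × 0.5 = 0.0 × 0.5 = 0.00 DD.
Per 24 h: 7.20 DD/day.
Duration = 140 / 7.20 = 19.444 ≈ 19.4 days.

19.4 days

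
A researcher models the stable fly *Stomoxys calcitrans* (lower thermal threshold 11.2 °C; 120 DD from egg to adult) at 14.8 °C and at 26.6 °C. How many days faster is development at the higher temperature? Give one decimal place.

25.5 days

At 14.8 °C: 120 / (14.8 − 11.2) = 120 / 3.6 = 33.333 d.
At 26.6 °C: 120 / (26.6 − 11.2) = 120 / 15.4 = 7.792 d.
Difference = |33.333 − 7.792| = 25.541 ≈ 25.5 days.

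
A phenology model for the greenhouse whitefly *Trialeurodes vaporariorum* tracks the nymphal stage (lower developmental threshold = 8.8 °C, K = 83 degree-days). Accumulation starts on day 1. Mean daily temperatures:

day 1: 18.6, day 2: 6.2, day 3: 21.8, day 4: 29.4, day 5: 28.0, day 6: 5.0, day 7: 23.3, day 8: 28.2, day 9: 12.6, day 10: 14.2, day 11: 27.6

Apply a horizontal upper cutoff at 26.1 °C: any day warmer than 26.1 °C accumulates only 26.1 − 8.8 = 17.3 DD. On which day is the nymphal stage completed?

Daily DD above 8.8 °C (capped at 17.3): 9.8, 0.0, 13.0, 17.3, 17.3, 0.0, 14.5, 17.3, 3.8, 5.4, 17.3.
Cumulative: 9.8, 9.8, 22.8, 40.1, 57.4, 57.4, 71.9, 89.2, 93.0, 98.4, 115.7.
The total first reaches 83 DD on day 8.

day 8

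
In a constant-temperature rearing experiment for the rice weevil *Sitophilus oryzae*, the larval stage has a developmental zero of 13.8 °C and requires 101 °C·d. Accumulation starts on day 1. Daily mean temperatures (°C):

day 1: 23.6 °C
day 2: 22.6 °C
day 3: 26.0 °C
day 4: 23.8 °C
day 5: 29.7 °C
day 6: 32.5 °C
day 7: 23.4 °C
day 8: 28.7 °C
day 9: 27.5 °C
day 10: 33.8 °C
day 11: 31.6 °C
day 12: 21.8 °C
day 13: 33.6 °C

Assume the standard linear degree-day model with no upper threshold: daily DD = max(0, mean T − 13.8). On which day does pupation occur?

Daily DD above 13.8 °C: 9.8, 8.8, 12.2, 10.0, 15.9, 18.7, 9.6, 14.9, 13.7, 20.0, 17.8, 8.0, 19.8.
Cumulative: 9.8, 18.6, 30.8, 40.8, 56.7, 75.4, 85.0, 99.9, 113.6, 133.6, 151.4, 159.4, 179.2.
The total first reaches 101 DD on day 9.

day 9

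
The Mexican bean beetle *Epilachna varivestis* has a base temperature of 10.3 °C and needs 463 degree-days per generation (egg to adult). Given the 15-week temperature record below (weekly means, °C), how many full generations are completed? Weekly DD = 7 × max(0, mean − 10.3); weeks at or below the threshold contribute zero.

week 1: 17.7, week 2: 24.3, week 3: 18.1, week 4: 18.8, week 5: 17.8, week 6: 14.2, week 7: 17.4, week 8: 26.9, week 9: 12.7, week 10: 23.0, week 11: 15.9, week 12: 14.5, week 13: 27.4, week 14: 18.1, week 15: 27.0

Weekly DD (7 × max(0, T̄ − 10.3)): 51.8, 98.0, 54.6, 59.5, 52.5, 27.3, 49.7, 116.2, 16.8, 88.9, 39.2, 29.4, 119.7, 54.6, 116.9.
Season total = 975.1 DD.
Complete generations = ⌊975.1 / 463⌋ = 2.

2 generations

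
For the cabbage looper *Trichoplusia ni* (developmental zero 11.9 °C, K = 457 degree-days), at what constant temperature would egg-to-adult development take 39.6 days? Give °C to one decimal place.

Required daily accumulation = 457 / 39.6 = 11.540 DD/day.
T = T_base + 11.540 = 11.9 + 11.540 = 23.440 ≈ 23.4 °C.

23.4 °C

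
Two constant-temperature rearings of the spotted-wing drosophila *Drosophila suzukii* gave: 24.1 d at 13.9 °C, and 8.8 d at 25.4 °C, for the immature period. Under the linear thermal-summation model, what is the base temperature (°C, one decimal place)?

7.3 °C

Linear rate model ⇒ the product D·(T − T_b) is constant across temperatures.
24.1·(13.9 − T_b) = 8.8·(25.4 − T_b)
T_b = (24.1·13.9 − 8.8·25.4) / (24.1 − 8.8) = 111.47 / 15.3 = 7.286 °C ≈ 7.3 °C.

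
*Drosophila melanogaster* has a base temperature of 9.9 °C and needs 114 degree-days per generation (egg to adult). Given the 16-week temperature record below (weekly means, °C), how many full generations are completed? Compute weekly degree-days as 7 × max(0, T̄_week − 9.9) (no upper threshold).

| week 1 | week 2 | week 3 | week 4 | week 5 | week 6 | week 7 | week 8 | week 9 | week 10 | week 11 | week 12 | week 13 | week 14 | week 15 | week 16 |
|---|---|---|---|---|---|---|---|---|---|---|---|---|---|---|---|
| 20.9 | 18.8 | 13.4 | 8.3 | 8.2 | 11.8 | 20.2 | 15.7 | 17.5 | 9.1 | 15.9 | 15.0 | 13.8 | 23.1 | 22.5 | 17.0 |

5 generations

Weekly DD (7 × max(0, T̄ − 9.9)): 77.0, 62.3, 24.5, 0.0, 0.0, 13.3, 72.1, 40.6, 53.2, 0.0, 42.0, 35.7, 27.3, 92.4, 88.2, 49.7.
Season total = 678.3 DD.
Complete generations = ⌊678.3 / 114⌋ = 5.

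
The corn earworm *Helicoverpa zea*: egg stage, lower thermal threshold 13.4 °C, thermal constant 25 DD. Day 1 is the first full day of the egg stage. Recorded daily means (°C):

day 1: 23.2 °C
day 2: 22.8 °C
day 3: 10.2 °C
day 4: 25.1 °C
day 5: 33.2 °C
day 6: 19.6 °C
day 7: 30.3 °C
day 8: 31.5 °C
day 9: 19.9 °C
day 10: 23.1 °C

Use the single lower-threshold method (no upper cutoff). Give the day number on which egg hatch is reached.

Daily DD above 13.4 °C: 9.8, 9.4, 0.0, 11.7, 19.8, 6.2, 16.9, 18.1, 6.5, 9.7.
Cumulative: 9.8, 19.2, 19.2, 30.9, 50.7, 56.9, 73.8, 91.9, 98.4, 108.1.
The total first reaches 25 DD on day 4.

day 4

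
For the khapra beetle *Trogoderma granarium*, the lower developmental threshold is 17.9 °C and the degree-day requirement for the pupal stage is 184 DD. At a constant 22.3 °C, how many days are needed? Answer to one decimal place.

Daily accumulation = 22.3 − 17.9 = 4.4 DD/day.
Duration = 184 / 4.4 = 41.818 ≈ 41.8 days.

41.8 days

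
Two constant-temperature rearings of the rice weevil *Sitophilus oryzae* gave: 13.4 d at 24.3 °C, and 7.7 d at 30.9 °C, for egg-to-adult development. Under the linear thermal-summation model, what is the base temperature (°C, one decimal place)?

15.4 °C

Equal thermal constants: D₁(T₁ − T_b) = D₂(T₂ − T_b).
13.4·(24.3 − T_b) = 7.7·(30.9 − T_b)
T_b = (13.4·24.3 − 7.7·30.9) / (13.4 − 7.7) = 87.69 / 5.7 = 15.384 °C ≈ 15.4 °C.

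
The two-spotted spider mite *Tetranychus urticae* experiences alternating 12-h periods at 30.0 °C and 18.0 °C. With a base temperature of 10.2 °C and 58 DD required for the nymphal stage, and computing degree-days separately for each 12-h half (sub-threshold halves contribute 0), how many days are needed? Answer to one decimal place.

Day half: max(0, 30.0 − 10.2) × 0.5 = 19.8 × 0.5 = 9.90 DD.
Night half: max(0, 18.0 − 10.2) × 0.5 = 7.8 × 0.5 = 3.90 DD.
Per 24 h: 13.80 DD/day.
Duration = 58 / 13.80 = 4.203 ≈ 4.2 days.

4.2 days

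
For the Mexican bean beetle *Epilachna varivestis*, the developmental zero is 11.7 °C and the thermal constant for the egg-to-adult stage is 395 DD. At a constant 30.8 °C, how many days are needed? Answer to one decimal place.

20.7 days

Daily accumulation = 30.8 − 11.7 = 19.1 DD/day.
Duration = 395 / 19.1 = 20.681 ≈ 20.7 days.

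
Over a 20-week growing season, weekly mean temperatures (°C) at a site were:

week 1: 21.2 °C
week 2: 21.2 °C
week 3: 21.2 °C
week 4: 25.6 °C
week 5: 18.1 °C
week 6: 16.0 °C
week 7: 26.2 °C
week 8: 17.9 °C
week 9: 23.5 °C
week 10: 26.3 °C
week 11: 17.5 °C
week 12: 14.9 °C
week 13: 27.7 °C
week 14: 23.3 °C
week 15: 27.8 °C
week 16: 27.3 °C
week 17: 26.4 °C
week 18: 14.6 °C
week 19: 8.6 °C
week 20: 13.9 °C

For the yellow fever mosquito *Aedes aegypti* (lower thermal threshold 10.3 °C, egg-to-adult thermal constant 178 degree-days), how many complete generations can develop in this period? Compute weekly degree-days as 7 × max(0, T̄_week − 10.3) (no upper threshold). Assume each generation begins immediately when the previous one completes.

8 generations

Weekly DD (7 × max(0, T̄ − 10.3)): 76.3, 76.3, 76.3, 107.1, 54.6, 39.9, 111.3, 53.2, 92.4, 112.0, 50.4, 32.2, 121.8, 91.0, 122.5, 119.0, 112.7, 30.1, 0.0, 25.2.
Season total = 1504.3 DD.
Complete generations = ⌊1504.3 / 178⌋ = 8.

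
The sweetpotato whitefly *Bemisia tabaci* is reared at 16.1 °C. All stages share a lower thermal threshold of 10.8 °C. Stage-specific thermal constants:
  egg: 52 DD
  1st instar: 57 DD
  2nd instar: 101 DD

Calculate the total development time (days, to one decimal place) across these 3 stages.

Daily accumulation at 16.1 °C = 16.1 − 10.8 = 5.3 DD/day.
Total K = 52 + 57 + 101 = 210 DD.
Total duration = 210 / 5.3 = 39.623 ≈ 39.6 days.

39.6 days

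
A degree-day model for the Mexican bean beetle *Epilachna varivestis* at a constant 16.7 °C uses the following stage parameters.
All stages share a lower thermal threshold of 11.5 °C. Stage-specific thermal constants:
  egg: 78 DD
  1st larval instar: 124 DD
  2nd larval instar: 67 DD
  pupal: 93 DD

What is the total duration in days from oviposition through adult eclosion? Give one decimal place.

Daily accumulation at 16.7 °C = 16.7 − 11.5 = 5.2 DD/day.
Total K = 78 + 124 + 67 + 93 = 362 DD.
Total duration = 362 / 5.2 = 69.615 ≈ 69.6 days.

69.6 days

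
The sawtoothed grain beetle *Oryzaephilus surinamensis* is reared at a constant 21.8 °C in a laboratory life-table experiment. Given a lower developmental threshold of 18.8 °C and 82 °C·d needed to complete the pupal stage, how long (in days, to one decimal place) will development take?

27.3 days

Daily accumulation = 21.8 − 18.8 = 3.0 DD/day.
Duration = 82 / 3.0 = 27.333 ≈ 27.3 days.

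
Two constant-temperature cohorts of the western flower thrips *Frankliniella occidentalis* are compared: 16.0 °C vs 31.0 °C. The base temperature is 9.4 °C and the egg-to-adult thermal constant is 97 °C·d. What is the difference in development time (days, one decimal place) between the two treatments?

10.2 days

At 16.0 °C: 97 / (16.0 − 9.4) = 97 / 6.6 = 14.697 d.
At 31.0 °C: 97 / (31.0 − 9.4) = 97 / 21.6 = 4.491 d.
Difference = |14.697 − 4.491| = 10.206 ≈ 10.2 days.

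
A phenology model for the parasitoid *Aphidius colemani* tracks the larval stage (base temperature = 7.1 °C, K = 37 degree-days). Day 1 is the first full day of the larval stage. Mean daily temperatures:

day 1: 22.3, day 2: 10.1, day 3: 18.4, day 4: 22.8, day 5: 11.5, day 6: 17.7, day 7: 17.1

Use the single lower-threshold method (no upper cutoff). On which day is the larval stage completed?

day 4

Daily DD above 7.1 °C: 15.2, 3.0, 11.3, 15.7, 4.4, 10.6, 10.0.
Cumulative: 15.2, 18.2, 29.5, 45.2, 49.6, 60.2, 70.2.
The total first reaches 37 DD on day 4.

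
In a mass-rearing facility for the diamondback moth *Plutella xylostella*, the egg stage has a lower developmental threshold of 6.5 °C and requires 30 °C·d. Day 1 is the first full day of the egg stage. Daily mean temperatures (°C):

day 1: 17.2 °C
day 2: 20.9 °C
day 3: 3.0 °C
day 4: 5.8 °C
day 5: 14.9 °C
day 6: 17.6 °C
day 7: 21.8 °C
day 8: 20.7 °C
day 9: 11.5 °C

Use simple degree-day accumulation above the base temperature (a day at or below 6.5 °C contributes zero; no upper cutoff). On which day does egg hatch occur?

day 5

Daily DD above 6.5 °C: 10.7, 14.4, 0.0, 0.0, 8.4, 11.1, 15.3, 14.2, 5.0.
Cumulative: 10.7, 25.1, 25.1, 25.1, 33.5, 44.6, 59.9, 74.1, 79.1.
The total first reaches 30 DD on day 5.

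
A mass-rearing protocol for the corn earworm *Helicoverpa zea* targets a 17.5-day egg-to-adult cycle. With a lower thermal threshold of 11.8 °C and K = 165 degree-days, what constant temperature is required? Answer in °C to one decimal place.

Required daily accumulation = 165 / 17.5 = 9.429 DD/day.
T = T_base + 9.429 = 11.8 + 9.429 = 21.229 ≈ 21.2 °C.

21.2 °C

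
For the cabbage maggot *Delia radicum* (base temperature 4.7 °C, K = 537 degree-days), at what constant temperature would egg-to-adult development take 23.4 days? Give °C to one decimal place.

Required daily accumulation = 537 / 23.4 = 22.949 DD/day.
T = T_base + 22.949 = 4.7 + 22.949 = 27.649 ≈ 27.6 °C.

27.6 °C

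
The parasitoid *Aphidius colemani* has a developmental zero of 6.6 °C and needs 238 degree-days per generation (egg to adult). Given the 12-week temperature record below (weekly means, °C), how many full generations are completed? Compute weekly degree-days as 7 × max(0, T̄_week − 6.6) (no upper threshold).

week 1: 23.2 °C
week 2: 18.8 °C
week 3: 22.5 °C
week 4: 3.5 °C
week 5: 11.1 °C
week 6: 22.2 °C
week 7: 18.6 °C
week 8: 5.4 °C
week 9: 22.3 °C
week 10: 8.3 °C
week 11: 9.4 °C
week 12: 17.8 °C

Weekly DD (7 × max(0, T̄ − 6.6)): 116.2, 85.4, 111.3, 0.0, 31.5, 109.2, 84.0, 0.0, 109.9, 11.9, 19.6, 78.4.
Season total = 757.4 DD.
Complete generations = ⌊757.4 / 238⌋ = 3.

3 generations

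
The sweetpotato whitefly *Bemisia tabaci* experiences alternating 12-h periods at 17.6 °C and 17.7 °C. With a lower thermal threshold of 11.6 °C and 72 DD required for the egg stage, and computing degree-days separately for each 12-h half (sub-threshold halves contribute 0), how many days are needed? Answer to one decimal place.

Day half: max(0, 17.6 − 11.6) × 0.5 = 6.0 × 0.5 = 3.00 DD.
Night half: max(0, 17.7 − 11.6) × 0.5 = 6.1 × 0.5 = 3.05 DD.
Per 24 h: 6.05 DD/day.
Duration = 72 / 6.05 = 11.901 ≈ 11.9 days.

11.9 days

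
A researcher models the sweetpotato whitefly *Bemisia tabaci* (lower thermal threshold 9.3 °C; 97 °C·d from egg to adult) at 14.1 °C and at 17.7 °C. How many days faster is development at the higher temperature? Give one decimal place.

8.7 days

At 14.1 °C: 97 / (14.1 − 9.3) = 97 / 4.8 = 20.208 d.
At 17.7 °C: 97 / (17.7 − 9.3) = 97 / 8.4 = 11.548 d.
Difference = |20.208 − 11.548| = 8.661 ≈ 8.7 days.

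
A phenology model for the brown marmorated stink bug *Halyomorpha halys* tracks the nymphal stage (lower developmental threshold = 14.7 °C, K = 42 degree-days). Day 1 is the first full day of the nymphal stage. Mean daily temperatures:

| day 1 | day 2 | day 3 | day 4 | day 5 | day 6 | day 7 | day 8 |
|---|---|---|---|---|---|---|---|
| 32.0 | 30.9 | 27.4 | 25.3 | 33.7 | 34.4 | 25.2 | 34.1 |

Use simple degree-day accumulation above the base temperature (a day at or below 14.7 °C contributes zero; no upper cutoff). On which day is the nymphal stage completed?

Daily DD above 14.7 °C: 17.3, 16.2, 12.7, 10.6, 19.0, 19.7, 10.5, 19.4.
Cumulative: 17.3, 33.5, 46.2, 56.8, 75.8, 95.5, 106.0, 125.4.
The total first reaches 42 DD on day 3.

day 3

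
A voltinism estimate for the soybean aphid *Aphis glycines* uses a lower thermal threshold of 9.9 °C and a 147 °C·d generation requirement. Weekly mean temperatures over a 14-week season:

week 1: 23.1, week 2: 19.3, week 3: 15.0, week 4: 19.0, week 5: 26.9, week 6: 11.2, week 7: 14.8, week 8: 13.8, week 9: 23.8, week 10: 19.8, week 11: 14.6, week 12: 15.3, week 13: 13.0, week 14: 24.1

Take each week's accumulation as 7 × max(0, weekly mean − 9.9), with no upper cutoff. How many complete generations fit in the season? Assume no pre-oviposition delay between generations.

5 generations

Weekly DD (7 × max(0, T̄ − 9.9)): 92.4, 65.8, 35.7, 63.7, 119.0, 9.1, 34.3, 27.3, 97.3, 69.3, 32.9, 37.8, 21.7, 99.4.
Season total = 805.7 DD.
Complete generations = ⌊805.7 / 147⌋ = 5.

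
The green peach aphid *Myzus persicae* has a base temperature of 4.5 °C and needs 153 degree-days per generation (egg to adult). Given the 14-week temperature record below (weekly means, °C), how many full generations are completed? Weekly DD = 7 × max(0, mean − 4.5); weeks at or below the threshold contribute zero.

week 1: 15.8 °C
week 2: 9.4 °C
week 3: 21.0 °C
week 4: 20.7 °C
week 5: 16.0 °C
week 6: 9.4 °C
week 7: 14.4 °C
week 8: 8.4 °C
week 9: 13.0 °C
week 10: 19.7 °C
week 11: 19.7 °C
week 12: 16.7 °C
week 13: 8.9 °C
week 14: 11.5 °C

Weekly DD (7 × max(0, T̄ − 4.5)): 79.1, 34.3, 115.5, 113.4, 80.5, 34.3, 69.3, 27.3, 59.5, 106.4, 106.4, 85.4, 30.8, 49.0.
Season total = 991.2 DD.
Complete generations = ⌊991.2 / 153⌋ = 6.

6 generations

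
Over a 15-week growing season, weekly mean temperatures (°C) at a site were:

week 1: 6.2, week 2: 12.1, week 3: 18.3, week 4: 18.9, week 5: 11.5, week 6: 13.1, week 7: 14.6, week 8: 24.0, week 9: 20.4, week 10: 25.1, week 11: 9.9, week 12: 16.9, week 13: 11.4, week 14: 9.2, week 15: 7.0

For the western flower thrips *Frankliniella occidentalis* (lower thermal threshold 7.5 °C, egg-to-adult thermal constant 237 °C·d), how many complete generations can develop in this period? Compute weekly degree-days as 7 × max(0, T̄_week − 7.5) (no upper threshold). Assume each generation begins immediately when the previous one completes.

Weekly DD (7 × max(0, T̄ − 7.5)): 0.0, 32.2, 75.6, 79.8, 28.0, 39.2, 49.7, 115.5, 90.3, 123.2, 16.8, 65.8, 27.3, 11.9, 0.0.
Season total = 755.3 DD.
Complete generations = ⌊755.3 / 237⌋ = 3.

3 generations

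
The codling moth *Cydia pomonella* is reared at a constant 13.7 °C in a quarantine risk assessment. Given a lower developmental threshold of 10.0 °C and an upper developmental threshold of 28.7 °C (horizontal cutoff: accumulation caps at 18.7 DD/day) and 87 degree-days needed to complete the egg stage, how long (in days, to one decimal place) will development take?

23.5 days

Daily accumulation = 13.7 − 10.0 = 3.7 DD/day.
Duration = 87 / 3.7 = 23.514 ≈ 23.5 days.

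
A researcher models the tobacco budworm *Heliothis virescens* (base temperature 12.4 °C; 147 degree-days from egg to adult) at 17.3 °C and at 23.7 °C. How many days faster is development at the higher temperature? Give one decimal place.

17.0 days

At 17.3 °C: 147 / (17.3 − 12.4) = 147 / 4.9 = 30.000 d.
At 23.7 °C: 147 / (23.7 − 12.4) = 147 / 11.3 = 13.009 d.
Difference = |30.000 − 13.009| = 16.991 ≈ 17.0 days.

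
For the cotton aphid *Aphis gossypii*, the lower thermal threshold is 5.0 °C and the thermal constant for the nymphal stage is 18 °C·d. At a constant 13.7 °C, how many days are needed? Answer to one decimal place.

Daily accumulation = 13.7 − 5.0 = 8.7 DD/day.
Duration = 18 / 8.7 = 2.069 ≈ 2.1 days.

2.1 days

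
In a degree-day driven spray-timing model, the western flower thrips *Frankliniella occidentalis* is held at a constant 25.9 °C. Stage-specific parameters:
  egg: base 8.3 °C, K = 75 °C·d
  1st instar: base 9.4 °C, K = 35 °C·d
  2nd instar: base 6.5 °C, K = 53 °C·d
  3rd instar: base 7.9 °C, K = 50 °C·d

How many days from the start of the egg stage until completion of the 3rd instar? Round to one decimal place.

11.9 days

egg: 75 / (25.9 − 8.3) = 75 / 17.6 = 4.261 d.
1st instar: 35 / (25.9 − 9.4) = 35 / 16.5 = 2.121 d.
2nd instar: 53 / (25.9 − 6.5) = 53 / 19.4 = 2.732 d.
3rd instar: 50 / (25.9 − 7.9) = 50 / 18.0 = 2.778 d.
Sum = 11.892 ≈ 11.9 days.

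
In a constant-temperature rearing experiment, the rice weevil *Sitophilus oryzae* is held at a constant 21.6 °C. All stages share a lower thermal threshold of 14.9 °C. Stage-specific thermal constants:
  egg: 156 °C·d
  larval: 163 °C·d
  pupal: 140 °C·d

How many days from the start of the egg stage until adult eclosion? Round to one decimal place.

Daily accumulation at 21.6 °C = 21.6 − 14.9 = 6.7 DD/day.
Total K = 156 + 163 + 140 = 459 DD.
Total duration = 459 / 6.7 = 68.507 ≈ 68.5 days.

68.5 days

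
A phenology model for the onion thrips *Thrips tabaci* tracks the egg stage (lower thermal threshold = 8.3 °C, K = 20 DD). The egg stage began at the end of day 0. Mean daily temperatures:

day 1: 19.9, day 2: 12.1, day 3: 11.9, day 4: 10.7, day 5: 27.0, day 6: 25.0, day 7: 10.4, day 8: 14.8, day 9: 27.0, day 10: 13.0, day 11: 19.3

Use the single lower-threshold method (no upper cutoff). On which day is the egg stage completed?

Daily DD above 8.3 °C: 11.6, 3.8, 3.6, 2.4, 18.7, 16.7, 2.1, 6.5, 18.7, 4.7, 11.0.
Cumulative: 11.6, 15.4, 19.0, 21.4, 40.1, 56.8, 58.9, 65.4, 84.1, 88.8, 99.8.
The total first reaches 20 DD on day 4.

day 4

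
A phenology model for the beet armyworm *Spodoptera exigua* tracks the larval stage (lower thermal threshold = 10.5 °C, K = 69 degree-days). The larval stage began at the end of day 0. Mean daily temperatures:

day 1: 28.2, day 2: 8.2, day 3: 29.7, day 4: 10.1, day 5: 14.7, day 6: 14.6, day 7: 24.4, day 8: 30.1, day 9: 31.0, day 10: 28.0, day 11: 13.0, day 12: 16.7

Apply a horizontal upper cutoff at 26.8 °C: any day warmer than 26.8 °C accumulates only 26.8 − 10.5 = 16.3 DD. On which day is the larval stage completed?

Daily DD above 10.5 °C (capped at 16.3): 16.3, 0.0, 16.3, 0.0, 4.2, 4.1, 13.9, 16.3, 16.3, 16.3, 2.5, 6.2.
Cumulative: 16.3, 16.3, 32.6, 32.6, 36.8, 40.9, 54.8, 71.1, 87.4, 103.7, 106.2, 112.4.
The total first reaches 69 DD on day 8.

day 8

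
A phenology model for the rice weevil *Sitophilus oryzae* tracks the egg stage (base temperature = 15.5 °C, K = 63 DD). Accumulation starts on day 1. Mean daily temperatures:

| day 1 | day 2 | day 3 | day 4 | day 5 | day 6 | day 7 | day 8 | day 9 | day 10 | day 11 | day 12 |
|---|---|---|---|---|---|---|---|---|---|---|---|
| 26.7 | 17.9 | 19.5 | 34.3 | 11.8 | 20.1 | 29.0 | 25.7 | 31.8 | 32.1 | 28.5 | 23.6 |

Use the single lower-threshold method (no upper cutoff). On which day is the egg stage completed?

day 8

Daily DD above 15.5 °C: 11.2, 2.4, 4.0, 18.8, 0.0, 4.6, 13.5, 10.2, 16.3, 16.6, 13.0, 8.1.
Cumulative: 11.2, 13.6, 17.6, 36.4, 36.4, 41.0, 54.5, 64.7, 81.0, 97.6, 110.6, 118.7.
The total first reaches 63 DD on day 8.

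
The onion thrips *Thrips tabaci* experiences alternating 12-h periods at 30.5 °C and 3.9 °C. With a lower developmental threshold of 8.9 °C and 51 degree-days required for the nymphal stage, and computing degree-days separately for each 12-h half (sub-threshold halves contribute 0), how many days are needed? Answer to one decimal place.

Day half: max(0, 30.5 − 8.9) × 0.5 = 21.6 × 0.5 = 10.80 DD.
Night half: max(0, 3.9 − 8.9) × 0.5 = 0.0 × 0.5 = 0.00 DD.
Per 24 h: 10.80 DD/day.
Duration = 51 / 10.80 = 4.722 ≈ 4.7 days.

4.7 days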